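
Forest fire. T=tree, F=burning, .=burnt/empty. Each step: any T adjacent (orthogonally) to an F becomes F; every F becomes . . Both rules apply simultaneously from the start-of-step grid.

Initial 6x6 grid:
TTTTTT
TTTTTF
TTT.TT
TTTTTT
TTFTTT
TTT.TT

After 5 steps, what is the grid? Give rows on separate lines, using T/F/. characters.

Step 1: 7 trees catch fire, 2 burn out
  TTTTTF
  TTTTF.
  TTT.TF
  TTFTTT
  TF.FTT
  TTF.TT
Step 2: 10 trees catch fire, 7 burn out
  TTTTF.
  TTTF..
  TTF.F.
  TF.FTF
  F...FT
  TF..TT
Step 3: 8 trees catch fire, 10 burn out
  TTTF..
  TTF...
  TF....
  F...F.
  .....F
  F...FT
Step 4: 4 trees catch fire, 8 burn out
  TTF...
  TF....
  F.....
  ......
  ......
  .....F
Step 5: 2 trees catch fire, 4 burn out
  TF....
  F.....
  ......
  ......
  ......
  ......

TF....
F.....
......
......
......
......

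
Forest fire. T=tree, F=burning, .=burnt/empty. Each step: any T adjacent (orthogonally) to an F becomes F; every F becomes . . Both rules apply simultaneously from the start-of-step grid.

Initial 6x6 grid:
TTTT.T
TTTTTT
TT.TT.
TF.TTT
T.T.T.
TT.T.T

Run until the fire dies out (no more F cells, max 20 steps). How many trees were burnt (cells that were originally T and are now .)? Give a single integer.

Answer: 23

Derivation:
Step 1: +2 fires, +1 burnt (F count now 2)
Step 2: +3 fires, +2 burnt (F count now 3)
Step 3: +4 fires, +3 burnt (F count now 4)
Step 4: +4 fires, +4 burnt (F count now 4)
Step 5: +3 fires, +4 burnt (F count now 3)
Step 6: +3 fires, +3 burnt (F count now 3)
Step 7: +2 fires, +3 burnt (F count now 2)
Step 8: +2 fires, +2 burnt (F count now 2)
Step 9: +0 fires, +2 burnt (F count now 0)
Fire out after step 9
Initially T: 26, now '.': 33
Total burnt (originally-T cells now '.'): 23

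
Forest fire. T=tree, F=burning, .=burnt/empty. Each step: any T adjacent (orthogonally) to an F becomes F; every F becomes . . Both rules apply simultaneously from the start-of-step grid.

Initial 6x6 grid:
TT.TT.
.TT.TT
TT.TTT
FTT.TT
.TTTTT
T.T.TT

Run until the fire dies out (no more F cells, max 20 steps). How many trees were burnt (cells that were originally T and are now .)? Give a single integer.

Answer: 25

Derivation:
Step 1: +2 fires, +1 burnt (F count now 2)
Step 2: +3 fires, +2 burnt (F count now 3)
Step 3: +2 fires, +3 burnt (F count now 2)
Step 4: +4 fires, +2 burnt (F count now 4)
Step 5: +2 fires, +4 burnt (F count now 2)
Step 6: +3 fires, +2 burnt (F count now 3)
Step 7: +3 fires, +3 burnt (F count now 3)
Step 8: +3 fires, +3 burnt (F count now 3)
Step 9: +2 fires, +3 burnt (F count now 2)
Step 10: +1 fires, +2 burnt (F count now 1)
Step 11: +0 fires, +1 burnt (F count now 0)
Fire out after step 11
Initially T: 26, now '.': 35
Total burnt (originally-T cells now '.'): 25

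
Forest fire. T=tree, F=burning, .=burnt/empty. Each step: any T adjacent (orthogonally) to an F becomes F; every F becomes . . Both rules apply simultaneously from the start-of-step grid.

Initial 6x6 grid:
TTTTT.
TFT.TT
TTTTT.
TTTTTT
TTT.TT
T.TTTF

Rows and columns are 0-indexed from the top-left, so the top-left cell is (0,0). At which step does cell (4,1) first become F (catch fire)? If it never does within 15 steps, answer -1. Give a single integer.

Step 1: cell (4,1)='T' (+6 fires, +2 burnt)
Step 2: cell (4,1)='T' (+8 fires, +6 burnt)
Step 3: cell (4,1)='F' (+7 fires, +8 burnt)
  -> target ignites at step 3
Step 4: cell (4,1)='.' (+5 fires, +7 burnt)
Step 5: cell (4,1)='.' (+2 fires, +5 burnt)
Step 6: cell (4,1)='.' (+1 fires, +2 burnt)
Step 7: cell (4,1)='.' (+0 fires, +1 burnt)
  fire out at step 7

3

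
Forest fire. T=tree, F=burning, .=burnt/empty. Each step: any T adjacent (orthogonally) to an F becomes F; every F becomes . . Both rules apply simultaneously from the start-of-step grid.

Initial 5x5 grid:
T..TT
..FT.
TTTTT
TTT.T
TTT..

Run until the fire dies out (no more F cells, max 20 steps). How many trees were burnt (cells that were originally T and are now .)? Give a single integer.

Answer: 15

Derivation:
Step 1: +2 fires, +1 burnt (F count now 2)
Step 2: +4 fires, +2 burnt (F count now 4)
Step 3: +5 fires, +4 burnt (F count now 5)
Step 4: +3 fires, +5 burnt (F count now 3)
Step 5: +1 fires, +3 burnt (F count now 1)
Step 6: +0 fires, +1 burnt (F count now 0)
Fire out after step 6
Initially T: 16, now '.': 24
Total burnt (originally-T cells now '.'): 15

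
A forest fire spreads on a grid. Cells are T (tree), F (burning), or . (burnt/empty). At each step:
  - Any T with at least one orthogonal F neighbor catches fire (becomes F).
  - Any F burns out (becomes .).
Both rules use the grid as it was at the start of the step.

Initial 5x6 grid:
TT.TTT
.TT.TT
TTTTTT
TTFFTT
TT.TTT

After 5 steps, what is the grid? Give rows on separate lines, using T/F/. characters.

Step 1: 5 trees catch fire, 2 burn out
  TT.TTT
  .TT.TT
  TTFFTT
  TF..FT
  TT.FTT
Step 2: 7 trees catch fire, 5 burn out
  TT.TTT
  .TF.TT
  TF..FT
  F....F
  TF..FT
Step 3: 6 trees catch fire, 7 burn out
  TT.TTT
  .F..FT
  F....F
  ......
  F....F
Step 4: 3 trees catch fire, 6 burn out
  TF.TFT
  .....F
  ......
  ......
  ......
Step 5: 3 trees catch fire, 3 burn out
  F..F.F
  ......
  ......
  ......
  ......

F..F.F
......
......
......
......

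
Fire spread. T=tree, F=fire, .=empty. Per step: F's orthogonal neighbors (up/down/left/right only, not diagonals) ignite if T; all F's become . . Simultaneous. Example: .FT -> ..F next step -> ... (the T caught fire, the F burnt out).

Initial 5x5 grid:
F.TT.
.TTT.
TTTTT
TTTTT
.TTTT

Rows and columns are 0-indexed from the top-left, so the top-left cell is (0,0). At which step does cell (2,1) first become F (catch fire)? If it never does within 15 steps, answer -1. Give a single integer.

Step 1: cell (2,1)='T' (+0 fires, +1 burnt)
  fire out at step 1
Target never catches fire within 15 steps

-1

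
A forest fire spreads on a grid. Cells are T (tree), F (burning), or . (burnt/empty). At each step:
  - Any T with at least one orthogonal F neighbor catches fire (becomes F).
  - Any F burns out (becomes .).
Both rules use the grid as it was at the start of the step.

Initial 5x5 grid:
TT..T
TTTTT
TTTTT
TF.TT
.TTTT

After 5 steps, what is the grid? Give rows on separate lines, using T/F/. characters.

Step 1: 3 trees catch fire, 1 burn out
  TT..T
  TTTTT
  TFTTT
  F..TT
  .FTTT
Step 2: 4 trees catch fire, 3 burn out
  TT..T
  TFTTT
  F.FTT
  ...TT
  ..FTT
Step 3: 5 trees catch fire, 4 burn out
  TF..T
  F.FTT
  ...FT
  ...TT
  ...FT
Step 4: 5 trees catch fire, 5 burn out
  F...T
  ...FT
  ....F
  ...FT
  ....F
Step 5: 2 trees catch fire, 5 burn out
  ....T
  ....F
  .....
  ....F
  .....

....T
....F
.....
....F
.....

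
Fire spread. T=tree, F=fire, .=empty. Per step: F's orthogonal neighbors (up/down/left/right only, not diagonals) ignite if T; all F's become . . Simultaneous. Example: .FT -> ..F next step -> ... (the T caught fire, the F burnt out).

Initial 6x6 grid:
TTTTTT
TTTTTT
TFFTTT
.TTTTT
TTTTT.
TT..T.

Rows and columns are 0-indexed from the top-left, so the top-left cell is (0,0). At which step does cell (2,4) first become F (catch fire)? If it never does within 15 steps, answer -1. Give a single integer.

Step 1: cell (2,4)='T' (+6 fires, +2 burnt)
Step 2: cell (2,4)='F' (+8 fires, +6 burnt)
  -> target ignites at step 2
Step 3: cell (2,4)='.' (+8 fires, +8 burnt)
Step 4: cell (2,4)='.' (+5 fires, +8 burnt)
Step 5: cell (2,4)='.' (+2 fires, +5 burnt)
Step 6: cell (2,4)='.' (+0 fires, +2 burnt)
  fire out at step 6

2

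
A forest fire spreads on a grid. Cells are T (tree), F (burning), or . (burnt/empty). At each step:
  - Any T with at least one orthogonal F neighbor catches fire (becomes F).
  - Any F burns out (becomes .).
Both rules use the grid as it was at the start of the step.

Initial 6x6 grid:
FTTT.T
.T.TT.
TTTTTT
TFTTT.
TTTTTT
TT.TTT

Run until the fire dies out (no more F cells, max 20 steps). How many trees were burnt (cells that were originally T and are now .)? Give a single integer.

Step 1: +5 fires, +2 burnt (F count now 5)
Step 2: +8 fires, +5 burnt (F count now 8)
Step 3: +5 fires, +8 burnt (F count now 5)
Step 4: +4 fires, +5 burnt (F count now 4)
Step 5: +4 fires, +4 burnt (F count now 4)
Step 6: +1 fires, +4 burnt (F count now 1)
Step 7: +0 fires, +1 burnt (F count now 0)
Fire out after step 7
Initially T: 28, now '.': 35
Total burnt (originally-T cells now '.'): 27

Answer: 27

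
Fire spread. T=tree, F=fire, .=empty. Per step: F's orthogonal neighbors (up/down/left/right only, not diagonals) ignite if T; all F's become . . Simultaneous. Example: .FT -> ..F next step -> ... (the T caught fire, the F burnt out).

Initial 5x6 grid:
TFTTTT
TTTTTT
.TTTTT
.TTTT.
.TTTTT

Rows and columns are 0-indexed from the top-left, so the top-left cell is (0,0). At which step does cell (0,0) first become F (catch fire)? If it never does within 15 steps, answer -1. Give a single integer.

Step 1: cell (0,0)='F' (+3 fires, +1 burnt)
  -> target ignites at step 1
Step 2: cell (0,0)='.' (+4 fires, +3 burnt)
Step 3: cell (0,0)='.' (+4 fires, +4 burnt)
Step 4: cell (0,0)='.' (+5 fires, +4 burnt)
Step 5: cell (0,0)='.' (+4 fires, +5 burnt)
Step 6: cell (0,0)='.' (+3 fires, +4 burnt)
Step 7: cell (0,0)='.' (+1 fires, +3 burnt)
Step 8: cell (0,0)='.' (+1 fires, +1 burnt)
Step 9: cell (0,0)='.' (+0 fires, +1 burnt)
  fire out at step 9

1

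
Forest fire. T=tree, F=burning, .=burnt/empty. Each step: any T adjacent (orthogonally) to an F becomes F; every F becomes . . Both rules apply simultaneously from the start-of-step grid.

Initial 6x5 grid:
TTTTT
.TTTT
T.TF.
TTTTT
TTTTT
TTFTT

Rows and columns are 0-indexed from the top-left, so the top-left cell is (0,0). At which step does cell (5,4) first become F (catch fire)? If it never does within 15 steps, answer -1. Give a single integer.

Step 1: cell (5,4)='T' (+6 fires, +2 burnt)
Step 2: cell (5,4)='F' (+9 fires, +6 burnt)
  -> target ignites at step 2
Step 3: cell (5,4)='.' (+6 fires, +9 burnt)
Step 4: cell (5,4)='.' (+2 fires, +6 burnt)
Step 5: cell (5,4)='.' (+2 fires, +2 burnt)
Step 6: cell (5,4)='.' (+0 fires, +2 burnt)
  fire out at step 6

2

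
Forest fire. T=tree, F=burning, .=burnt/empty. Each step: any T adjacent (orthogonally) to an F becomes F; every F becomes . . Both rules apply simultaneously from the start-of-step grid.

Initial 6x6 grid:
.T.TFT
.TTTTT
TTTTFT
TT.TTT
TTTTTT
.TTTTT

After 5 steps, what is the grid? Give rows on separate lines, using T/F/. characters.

Step 1: 6 trees catch fire, 2 burn out
  .T.F.F
  .TTTFT
  TTTF.F
  TT.TFT
  TTTTTT
  .TTTTT
Step 2: 6 trees catch fire, 6 burn out
  .T....
  .TTF.F
  TTF...
  TT.F.F
  TTTTFT
  .TTTTT
Step 3: 5 trees catch fire, 6 burn out
  .T....
  .TF...
  TF....
  TT....
  TTTF.F
  .TTTFT
Step 4: 6 trees catch fire, 5 burn out
  .T....
  .F....
  F.....
  TF....
  TTF...
  .TTF.F
Step 5: 4 trees catch fire, 6 burn out
  .F....
  ......
  ......
  F.....
  TF....
  .TF...

.F....
......
......
F.....
TF....
.TF...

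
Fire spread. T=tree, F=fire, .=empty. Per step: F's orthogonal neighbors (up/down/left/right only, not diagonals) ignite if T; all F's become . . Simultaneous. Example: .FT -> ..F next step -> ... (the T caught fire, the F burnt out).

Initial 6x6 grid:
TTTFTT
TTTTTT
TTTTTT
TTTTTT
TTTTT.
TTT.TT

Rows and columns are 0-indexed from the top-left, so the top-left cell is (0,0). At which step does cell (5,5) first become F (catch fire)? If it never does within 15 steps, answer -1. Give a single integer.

Step 1: cell (5,5)='T' (+3 fires, +1 burnt)
Step 2: cell (5,5)='T' (+5 fires, +3 burnt)
Step 3: cell (5,5)='T' (+6 fires, +5 burnt)
Step 4: cell (5,5)='T' (+6 fires, +6 burnt)
Step 5: cell (5,5)='T' (+5 fires, +6 burnt)
Step 6: cell (5,5)='T' (+4 fires, +5 burnt)
Step 7: cell (5,5)='F' (+3 fires, +4 burnt)
  -> target ignites at step 7
Step 8: cell (5,5)='.' (+1 fires, +3 burnt)
Step 9: cell (5,5)='.' (+0 fires, +1 burnt)
  fire out at step 9

7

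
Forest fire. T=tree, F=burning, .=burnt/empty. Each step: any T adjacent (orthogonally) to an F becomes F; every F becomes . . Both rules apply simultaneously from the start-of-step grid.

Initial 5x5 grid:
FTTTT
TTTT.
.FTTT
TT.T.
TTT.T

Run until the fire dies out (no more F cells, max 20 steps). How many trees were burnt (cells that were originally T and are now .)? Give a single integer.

Answer: 17

Derivation:
Step 1: +5 fires, +2 burnt (F count now 5)
Step 2: +5 fires, +5 burnt (F count now 5)
Step 3: +6 fires, +5 burnt (F count now 6)
Step 4: +1 fires, +6 burnt (F count now 1)
Step 5: +0 fires, +1 burnt (F count now 0)
Fire out after step 5
Initially T: 18, now '.': 24
Total burnt (originally-T cells now '.'): 17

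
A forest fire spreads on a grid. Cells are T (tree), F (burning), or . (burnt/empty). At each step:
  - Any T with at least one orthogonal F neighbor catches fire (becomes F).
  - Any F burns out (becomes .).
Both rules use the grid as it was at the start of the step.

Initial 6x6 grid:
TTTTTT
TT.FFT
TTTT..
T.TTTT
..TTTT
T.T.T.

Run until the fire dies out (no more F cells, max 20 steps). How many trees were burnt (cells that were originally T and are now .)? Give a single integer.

Answer: 24

Derivation:
Step 1: +4 fires, +2 burnt (F count now 4)
Step 2: +4 fires, +4 burnt (F count now 4)
Step 3: +5 fires, +4 burnt (F count now 5)
Step 4: +6 fires, +5 burnt (F count now 6)
Step 5: +5 fires, +6 burnt (F count now 5)
Step 6: +0 fires, +5 burnt (F count now 0)
Fire out after step 6
Initially T: 25, now '.': 35
Total burnt (originally-T cells now '.'): 24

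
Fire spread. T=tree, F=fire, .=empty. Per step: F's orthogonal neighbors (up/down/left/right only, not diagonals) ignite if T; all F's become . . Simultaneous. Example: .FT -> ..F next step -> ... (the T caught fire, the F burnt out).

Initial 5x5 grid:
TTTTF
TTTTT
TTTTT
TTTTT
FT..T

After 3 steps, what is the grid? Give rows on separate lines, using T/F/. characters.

Step 1: 4 trees catch fire, 2 burn out
  TTTF.
  TTTTF
  TTTTT
  FTTTT
  .F..T
Step 2: 5 trees catch fire, 4 burn out
  TTF..
  TTTF.
  FTTTF
  .FTTT
  ....T
Step 3: 7 trees catch fire, 5 burn out
  TF...
  FTF..
  .FTF.
  ..FTF
  ....T

TF...
FTF..
.FTF.
..FTF
....T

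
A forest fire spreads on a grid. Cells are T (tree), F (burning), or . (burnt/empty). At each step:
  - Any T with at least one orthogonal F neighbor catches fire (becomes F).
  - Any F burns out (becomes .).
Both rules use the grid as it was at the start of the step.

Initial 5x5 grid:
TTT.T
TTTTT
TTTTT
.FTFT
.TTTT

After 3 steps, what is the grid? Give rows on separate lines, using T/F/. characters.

Step 1: 6 trees catch fire, 2 burn out
  TTT.T
  TTTTT
  TFTFT
  ..F.F
  .FTFT
Step 2: 7 trees catch fire, 6 burn out
  TTT.T
  TFTFT
  F.F.F
  .....
  ..F.F
Step 3: 4 trees catch fire, 7 burn out
  TFT.T
  F.F.F
  .....
  .....
  .....

TFT.T
F.F.F
.....
.....
.....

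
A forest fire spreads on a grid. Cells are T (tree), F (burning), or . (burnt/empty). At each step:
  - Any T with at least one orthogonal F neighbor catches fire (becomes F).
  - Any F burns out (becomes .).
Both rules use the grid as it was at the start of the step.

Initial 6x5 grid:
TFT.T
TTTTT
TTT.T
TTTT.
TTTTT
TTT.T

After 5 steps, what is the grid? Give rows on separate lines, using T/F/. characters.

Step 1: 3 trees catch fire, 1 burn out
  F.F.T
  TFTTT
  TTT.T
  TTTT.
  TTTTT
  TTT.T
Step 2: 3 trees catch fire, 3 burn out
  ....T
  F.FTT
  TFT.T
  TTTT.
  TTTTT
  TTT.T
Step 3: 4 trees catch fire, 3 burn out
  ....T
  ...FT
  F.F.T
  TFTT.
  TTTTT
  TTT.T
Step 4: 4 trees catch fire, 4 burn out
  ....T
  ....F
  ....T
  F.FT.
  TFTTT
  TTT.T
Step 5: 6 trees catch fire, 4 burn out
  ....F
  .....
  ....F
  ...F.
  F.FTT
  TFT.T

....F
.....
....F
...F.
F.FTT
TFT.T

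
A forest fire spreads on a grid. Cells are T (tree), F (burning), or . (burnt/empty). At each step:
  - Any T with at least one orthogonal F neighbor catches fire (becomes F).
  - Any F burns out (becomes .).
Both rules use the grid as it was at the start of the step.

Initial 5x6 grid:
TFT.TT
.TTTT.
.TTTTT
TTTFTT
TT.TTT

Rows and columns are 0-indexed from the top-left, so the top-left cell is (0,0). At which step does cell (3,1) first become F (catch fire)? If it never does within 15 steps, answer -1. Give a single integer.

Step 1: cell (3,1)='T' (+7 fires, +2 burnt)
Step 2: cell (3,1)='F' (+8 fires, +7 burnt)
  -> target ignites at step 2
Step 3: cell (3,1)='.' (+5 fires, +8 burnt)
Step 4: cell (3,1)='.' (+2 fires, +5 burnt)
Step 5: cell (3,1)='.' (+1 fires, +2 burnt)
Step 6: cell (3,1)='.' (+0 fires, +1 burnt)
  fire out at step 6

2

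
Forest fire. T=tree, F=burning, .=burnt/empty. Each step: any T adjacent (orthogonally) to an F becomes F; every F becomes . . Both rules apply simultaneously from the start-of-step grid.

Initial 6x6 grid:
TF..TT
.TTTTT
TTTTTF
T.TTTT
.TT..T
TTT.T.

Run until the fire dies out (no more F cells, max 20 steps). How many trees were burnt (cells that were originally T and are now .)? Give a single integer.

Answer: 24

Derivation:
Step 1: +5 fires, +2 burnt (F count now 5)
Step 2: +7 fires, +5 burnt (F count now 7)
Step 3: +5 fires, +7 burnt (F count now 5)
Step 4: +2 fires, +5 burnt (F count now 2)
Step 5: +1 fires, +2 burnt (F count now 1)
Step 6: +2 fires, +1 burnt (F count now 2)
Step 7: +1 fires, +2 burnt (F count now 1)
Step 8: +1 fires, +1 burnt (F count now 1)
Step 9: +0 fires, +1 burnt (F count now 0)
Fire out after step 9
Initially T: 25, now '.': 35
Total burnt (originally-T cells now '.'): 24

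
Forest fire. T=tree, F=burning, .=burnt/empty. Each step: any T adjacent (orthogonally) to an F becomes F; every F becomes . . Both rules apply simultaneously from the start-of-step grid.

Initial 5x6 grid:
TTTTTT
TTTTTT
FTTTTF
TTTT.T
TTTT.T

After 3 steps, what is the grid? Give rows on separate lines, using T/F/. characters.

Step 1: 6 trees catch fire, 2 burn out
  TTTTTT
  FTTTTF
  .FTTF.
  FTTT.F
  TTTT.T
Step 2: 9 trees catch fire, 6 burn out
  FTTTTF
  .FTTF.
  ..FF..
  .FTT..
  FTTT.F
Step 3: 7 trees catch fire, 9 burn out
  .FTTF.
  ..FF..
  ......
  ..FF..
  .FTT..

.FTTF.
..FF..
......
..FF..
.FTT..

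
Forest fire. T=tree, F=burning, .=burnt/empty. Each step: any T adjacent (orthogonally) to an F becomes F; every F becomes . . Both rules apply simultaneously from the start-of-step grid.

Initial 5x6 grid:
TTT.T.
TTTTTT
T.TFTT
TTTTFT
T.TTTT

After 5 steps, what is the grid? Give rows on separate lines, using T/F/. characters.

Step 1: 6 trees catch fire, 2 burn out
  TTT.T.
  TTTFTT
  T.F.FT
  TTTF.F
  T.TTFT
Step 2: 6 trees catch fire, 6 burn out
  TTT.T.
  TTF.FT
  T....F
  TTF...
  T.TF.F
Step 3: 6 trees catch fire, 6 burn out
  TTF.F.
  TF...F
  T.....
  TF....
  T.F...
Step 4: 3 trees catch fire, 6 burn out
  TF....
  F.....
  T.....
  F.....
  T.....
Step 5: 3 trees catch fire, 3 burn out
  F.....
  ......
  F.....
  ......
  F.....

F.....
......
F.....
......
F.....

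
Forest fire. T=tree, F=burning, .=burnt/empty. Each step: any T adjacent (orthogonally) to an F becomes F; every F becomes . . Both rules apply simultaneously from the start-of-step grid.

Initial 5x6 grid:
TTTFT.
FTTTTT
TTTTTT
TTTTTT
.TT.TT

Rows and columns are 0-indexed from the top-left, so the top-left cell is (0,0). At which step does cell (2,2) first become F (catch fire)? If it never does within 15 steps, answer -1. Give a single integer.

Step 1: cell (2,2)='T' (+6 fires, +2 burnt)
Step 2: cell (2,2)='T' (+6 fires, +6 burnt)
Step 3: cell (2,2)='F' (+5 fires, +6 burnt)
  -> target ignites at step 3
Step 4: cell (2,2)='.' (+4 fires, +5 burnt)
Step 5: cell (2,2)='.' (+3 fires, +4 burnt)
Step 6: cell (2,2)='.' (+1 fires, +3 burnt)
Step 7: cell (2,2)='.' (+0 fires, +1 burnt)
  fire out at step 7

3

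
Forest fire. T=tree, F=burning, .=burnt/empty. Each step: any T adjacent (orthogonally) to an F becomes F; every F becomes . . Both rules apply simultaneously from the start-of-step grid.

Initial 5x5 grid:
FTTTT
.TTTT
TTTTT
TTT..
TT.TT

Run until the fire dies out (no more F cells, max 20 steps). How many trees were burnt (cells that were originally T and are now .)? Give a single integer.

Step 1: +1 fires, +1 burnt (F count now 1)
Step 2: +2 fires, +1 burnt (F count now 2)
Step 3: +3 fires, +2 burnt (F count now 3)
Step 4: +5 fires, +3 burnt (F count now 5)
Step 5: +5 fires, +5 burnt (F count now 5)
Step 6: +2 fires, +5 burnt (F count now 2)
Step 7: +0 fires, +2 burnt (F count now 0)
Fire out after step 7
Initially T: 20, now '.': 23
Total burnt (originally-T cells now '.'): 18

Answer: 18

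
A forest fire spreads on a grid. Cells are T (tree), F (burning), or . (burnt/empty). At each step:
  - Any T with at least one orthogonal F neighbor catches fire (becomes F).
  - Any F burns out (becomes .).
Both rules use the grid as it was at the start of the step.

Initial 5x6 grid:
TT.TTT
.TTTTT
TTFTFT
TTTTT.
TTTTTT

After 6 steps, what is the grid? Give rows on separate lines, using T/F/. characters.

Step 1: 7 trees catch fire, 2 burn out
  TT.TTT
  .TFTFT
  TF.F.F
  TTFTF.
  TTTTTT
Step 2: 9 trees catch fire, 7 burn out
  TT.TFT
  .F.F.F
  F.....
  TF.F..
  TTFTFT
Step 3: 7 trees catch fire, 9 burn out
  TF.F.F
  ......
  ......
  F.....
  TF.F.F
Step 4: 2 trees catch fire, 7 burn out
  F.....
  ......
  ......
  ......
  F.....
Step 5: 0 trees catch fire, 2 burn out
  ......
  ......
  ......
  ......
  ......
Step 6: 0 trees catch fire, 0 burn out
  ......
  ......
  ......
  ......
  ......

......
......
......
......
......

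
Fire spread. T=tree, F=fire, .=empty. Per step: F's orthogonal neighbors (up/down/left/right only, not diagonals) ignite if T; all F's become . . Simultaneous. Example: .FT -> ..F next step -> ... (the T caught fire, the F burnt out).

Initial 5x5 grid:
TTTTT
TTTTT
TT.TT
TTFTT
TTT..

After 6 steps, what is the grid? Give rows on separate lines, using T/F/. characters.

Step 1: 3 trees catch fire, 1 burn out
  TTTTT
  TTTTT
  TT.TT
  TF.FT
  TTF..
Step 2: 5 trees catch fire, 3 burn out
  TTTTT
  TTTTT
  TF.FT
  F...F
  TF...
Step 3: 5 trees catch fire, 5 burn out
  TTTTT
  TFTFT
  F...F
  .....
  F....
Step 4: 5 trees catch fire, 5 burn out
  TFTFT
  F.F.F
  .....
  .....
  .....
Step 5: 3 trees catch fire, 5 burn out
  F.F.F
  .....
  .....
  .....
  .....
Step 6: 0 trees catch fire, 3 burn out
  .....
  .....
  .....
  .....
  .....

.....
.....
.....
.....
.....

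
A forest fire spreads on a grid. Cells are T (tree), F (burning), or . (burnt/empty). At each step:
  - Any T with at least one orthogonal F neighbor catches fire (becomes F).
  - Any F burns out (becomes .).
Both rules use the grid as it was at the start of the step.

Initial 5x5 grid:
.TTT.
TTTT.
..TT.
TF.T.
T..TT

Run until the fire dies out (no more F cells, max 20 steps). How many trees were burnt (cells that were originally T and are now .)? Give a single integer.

Step 1: +1 fires, +1 burnt (F count now 1)
Step 2: +1 fires, +1 burnt (F count now 1)
Step 3: +0 fires, +1 burnt (F count now 0)
Fire out after step 3
Initially T: 14, now '.': 13
Total burnt (originally-T cells now '.'): 2

Answer: 2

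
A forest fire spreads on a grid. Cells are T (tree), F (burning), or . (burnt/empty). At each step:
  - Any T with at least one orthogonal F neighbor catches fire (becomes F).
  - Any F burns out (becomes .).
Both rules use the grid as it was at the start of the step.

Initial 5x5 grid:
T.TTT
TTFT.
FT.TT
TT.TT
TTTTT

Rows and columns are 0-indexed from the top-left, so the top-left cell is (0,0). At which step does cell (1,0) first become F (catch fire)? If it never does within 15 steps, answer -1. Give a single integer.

Step 1: cell (1,0)='F' (+6 fires, +2 burnt)
  -> target ignites at step 1
Step 2: cell (1,0)='.' (+5 fires, +6 burnt)
Step 3: cell (1,0)='.' (+4 fires, +5 burnt)
Step 4: cell (1,0)='.' (+3 fires, +4 burnt)
Step 5: cell (1,0)='.' (+1 fires, +3 burnt)
Step 6: cell (1,0)='.' (+0 fires, +1 burnt)
  fire out at step 6

1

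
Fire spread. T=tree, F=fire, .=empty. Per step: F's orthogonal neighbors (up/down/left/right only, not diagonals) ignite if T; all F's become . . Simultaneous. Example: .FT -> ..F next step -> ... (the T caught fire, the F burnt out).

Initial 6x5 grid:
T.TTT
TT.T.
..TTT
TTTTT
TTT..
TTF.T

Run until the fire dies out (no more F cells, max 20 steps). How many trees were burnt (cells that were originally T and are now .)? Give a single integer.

Step 1: +2 fires, +1 burnt (F count now 2)
Step 2: +3 fires, +2 burnt (F count now 3)
Step 3: +4 fires, +3 burnt (F count now 4)
Step 4: +3 fires, +4 burnt (F count now 3)
Step 5: +2 fires, +3 burnt (F count now 2)
Step 6: +1 fires, +2 burnt (F count now 1)
Step 7: +2 fires, +1 burnt (F count now 2)
Step 8: +0 fires, +2 burnt (F count now 0)
Fire out after step 8
Initially T: 21, now '.': 26
Total burnt (originally-T cells now '.'): 17

Answer: 17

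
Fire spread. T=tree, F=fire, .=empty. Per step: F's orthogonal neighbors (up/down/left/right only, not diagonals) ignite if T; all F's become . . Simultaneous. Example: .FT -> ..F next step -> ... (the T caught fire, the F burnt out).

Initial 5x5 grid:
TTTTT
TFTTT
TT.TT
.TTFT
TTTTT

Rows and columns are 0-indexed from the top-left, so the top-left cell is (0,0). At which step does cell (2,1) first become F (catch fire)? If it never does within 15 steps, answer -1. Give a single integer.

Step 1: cell (2,1)='F' (+8 fires, +2 burnt)
  -> target ignites at step 1
Step 2: cell (2,1)='.' (+8 fires, +8 burnt)
Step 3: cell (2,1)='.' (+3 fires, +8 burnt)
Step 4: cell (2,1)='.' (+2 fires, +3 burnt)
Step 5: cell (2,1)='.' (+0 fires, +2 burnt)
  fire out at step 5

1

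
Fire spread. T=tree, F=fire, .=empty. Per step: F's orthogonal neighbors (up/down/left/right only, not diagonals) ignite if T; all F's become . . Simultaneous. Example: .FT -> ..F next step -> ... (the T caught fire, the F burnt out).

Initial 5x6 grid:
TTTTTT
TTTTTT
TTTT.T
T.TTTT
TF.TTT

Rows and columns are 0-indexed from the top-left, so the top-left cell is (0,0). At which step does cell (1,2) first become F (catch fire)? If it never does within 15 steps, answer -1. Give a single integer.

Step 1: cell (1,2)='T' (+1 fires, +1 burnt)
Step 2: cell (1,2)='T' (+1 fires, +1 burnt)
Step 3: cell (1,2)='T' (+1 fires, +1 burnt)
Step 4: cell (1,2)='T' (+2 fires, +1 burnt)
Step 5: cell (1,2)='T' (+3 fires, +2 burnt)
Step 6: cell (1,2)='F' (+4 fires, +3 burnt)
  -> target ignites at step 6
Step 7: cell (1,2)='.' (+3 fires, +4 burnt)
Step 8: cell (1,2)='.' (+4 fires, +3 burnt)
Step 9: cell (1,2)='.' (+4 fires, +4 burnt)
Step 10: cell (1,2)='.' (+3 fires, +4 burnt)
Step 11: cell (1,2)='.' (+0 fires, +3 burnt)
  fire out at step 11

6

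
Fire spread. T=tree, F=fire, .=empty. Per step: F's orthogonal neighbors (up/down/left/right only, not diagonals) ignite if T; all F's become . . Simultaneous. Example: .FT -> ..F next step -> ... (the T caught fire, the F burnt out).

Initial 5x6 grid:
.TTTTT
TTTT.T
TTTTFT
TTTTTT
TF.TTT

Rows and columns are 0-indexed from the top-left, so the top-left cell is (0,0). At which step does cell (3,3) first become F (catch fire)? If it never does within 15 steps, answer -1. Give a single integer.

Step 1: cell (3,3)='T' (+5 fires, +2 burnt)
Step 2: cell (3,3)='F' (+9 fires, +5 burnt)
  -> target ignites at step 2
Step 3: cell (3,3)='.' (+7 fires, +9 burnt)
Step 4: cell (3,3)='.' (+4 fires, +7 burnt)
Step 5: cell (3,3)='.' (+0 fires, +4 burnt)
  fire out at step 5

2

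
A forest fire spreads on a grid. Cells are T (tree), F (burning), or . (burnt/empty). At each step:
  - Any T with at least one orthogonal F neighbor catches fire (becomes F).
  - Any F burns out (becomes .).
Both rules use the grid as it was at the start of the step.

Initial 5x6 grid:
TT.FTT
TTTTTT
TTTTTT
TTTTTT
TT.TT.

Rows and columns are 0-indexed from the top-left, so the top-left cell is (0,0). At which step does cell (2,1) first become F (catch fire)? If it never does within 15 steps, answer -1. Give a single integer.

Step 1: cell (2,1)='T' (+2 fires, +1 burnt)
Step 2: cell (2,1)='T' (+4 fires, +2 burnt)
Step 3: cell (2,1)='T' (+5 fires, +4 burnt)
Step 4: cell (2,1)='F' (+7 fires, +5 burnt)
  -> target ignites at step 4
Step 5: cell (2,1)='.' (+5 fires, +7 burnt)
Step 6: cell (2,1)='.' (+2 fires, +5 burnt)
Step 7: cell (2,1)='.' (+1 fires, +2 burnt)
Step 8: cell (2,1)='.' (+0 fires, +1 burnt)
  fire out at step 8

4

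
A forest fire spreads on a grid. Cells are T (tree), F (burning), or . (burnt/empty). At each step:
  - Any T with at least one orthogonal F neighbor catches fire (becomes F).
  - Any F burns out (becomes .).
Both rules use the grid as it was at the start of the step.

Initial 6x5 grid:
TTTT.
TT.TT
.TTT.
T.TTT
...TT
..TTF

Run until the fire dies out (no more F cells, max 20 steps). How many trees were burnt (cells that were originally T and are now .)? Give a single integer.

Step 1: +2 fires, +1 burnt (F count now 2)
Step 2: +3 fires, +2 burnt (F count now 3)
Step 3: +1 fires, +3 burnt (F count now 1)
Step 4: +2 fires, +1 burnt (F count now 2)
Step 5: +2 fires, +2 burnt (F count now 2)
Step 6: +3 fires, +2 burnt (F count now 3)
Step 7: +2 fires, +3 burnt (F count now 2)
Step 8: +2 fires, +2 burnt (F count now 2)
Step 9: +1 fires, +2 burnt (F count now 1)
Step 10: +0 fires, +1 burnt (F count now 0)
Fire out after step 10
Initially T: 19, now '.': 29
Total burnt (originally-T cells now '.'): 18

Answer: 18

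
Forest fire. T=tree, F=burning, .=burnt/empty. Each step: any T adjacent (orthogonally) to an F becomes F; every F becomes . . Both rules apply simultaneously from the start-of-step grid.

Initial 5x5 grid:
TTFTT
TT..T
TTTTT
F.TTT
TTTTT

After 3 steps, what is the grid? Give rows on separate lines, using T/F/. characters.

Step 1: 4 trees catch fire, 2 burn out
  TF.FT
  TT..T
  FTTTT
  ..TTT
  FTTTT
Step 2: 6 trees catch fire, 4 burn out
  F...F
  FF..T
  .FTTT
  ..TTT
  .FTTT
Step 3: 3 trees catch fire, 6 burn out
  .....
  ....F
  ..FTT
  ..TTT
  ..FTT

.....
....F
..FTT
..TTT
..FTT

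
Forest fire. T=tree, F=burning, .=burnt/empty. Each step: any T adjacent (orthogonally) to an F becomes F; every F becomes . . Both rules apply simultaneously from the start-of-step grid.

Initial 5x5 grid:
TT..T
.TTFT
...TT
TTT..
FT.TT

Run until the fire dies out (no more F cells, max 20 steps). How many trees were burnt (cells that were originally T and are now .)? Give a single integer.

Answer: 12

Derivation:
Step 1: +5 fires, +2 burnt (F count now 5)
Step 2: +4 fires, +5 burnt (F count now 4)
Step 3: +2 fires, +4 burnt (F count now 2)
Step 4: +1 fires, +2 burnt (F count now 1)
Step 5: +0 fires, +1 burnt (F count now 0)
Fire out after step 5
Initially T: 14, now '.': 23
Total burnt (originally-T cells now '.'): 12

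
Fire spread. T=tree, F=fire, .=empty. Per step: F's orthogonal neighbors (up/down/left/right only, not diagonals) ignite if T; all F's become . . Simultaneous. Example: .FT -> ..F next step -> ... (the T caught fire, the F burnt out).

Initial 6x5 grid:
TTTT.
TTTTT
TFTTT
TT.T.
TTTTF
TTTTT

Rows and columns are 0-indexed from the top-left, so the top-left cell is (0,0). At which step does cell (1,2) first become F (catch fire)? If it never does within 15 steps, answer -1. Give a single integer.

Step 1: cell (1,2)='T' (+6 fires, +2 burnt)
Step 2: cell (1,2)='F' (+9 fires, +6 burnt)
  -> target ignites at step 2
Step 3: cell (1,2)='.' (+7 fires, +9 burnt)
Step 4: cell (1,2)='.' (+3 fires, +7 burnt)
Step 5: cell (1,2)='.' (+0 fires, +3 burnt)
  fire out at step 5

2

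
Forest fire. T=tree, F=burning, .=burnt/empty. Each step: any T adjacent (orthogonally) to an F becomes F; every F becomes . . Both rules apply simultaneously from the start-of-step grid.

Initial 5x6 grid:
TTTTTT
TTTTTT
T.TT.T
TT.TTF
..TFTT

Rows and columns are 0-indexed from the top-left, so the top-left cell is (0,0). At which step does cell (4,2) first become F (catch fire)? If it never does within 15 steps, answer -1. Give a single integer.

Step 1: cell (4,2)='F' (+6 fires, +2 burnt)
  -> target ignites at step 1
Step 2: cell (4,2)='.' (+2 fires, +6 burnt)
Step 3: cell (4,2)='.' (+4 fires, +2 burnt)
Step 4: cell (4,2)='.' (+3 fires, +4 burnt)
Step 5: cell (4,2)='.' (+2 fires, +3 burnt)
Step 6: cell (4,2)='.' (+2 fires, +2 burnt)
Step 7: cell (4,2)='.' (+2 fires, +2 burnt)
Step 8: cell (4,2)='.' (+1 fires, +2 burnt)
Step 9: cell (4,2)='.' (+1 fires, +1 burnt)
Step 10: cell (4,2)='.' (+0 fires, +1 burnt)
  fire out at step 10

1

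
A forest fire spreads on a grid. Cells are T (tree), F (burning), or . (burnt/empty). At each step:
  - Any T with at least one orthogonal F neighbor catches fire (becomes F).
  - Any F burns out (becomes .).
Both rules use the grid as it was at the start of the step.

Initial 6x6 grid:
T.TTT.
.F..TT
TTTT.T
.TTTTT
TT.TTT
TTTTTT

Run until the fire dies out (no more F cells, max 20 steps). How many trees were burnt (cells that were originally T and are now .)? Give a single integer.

Step 1: +1 fires, +1 burnt (F count now 1)
Step 2: +3 fires, +1 burnt (F count now 3)
Step 3: +3 fires, +3 burnt (F count now 3)
Step 4: +3 fires, +3 burnt (F count now 3)
Step 5: +4 fires, +3 burnt (F count now 4)
Step 6: +3 fires, +4 burnt (F count now 3)
Step 7: +3 fires, +3 burnt (F count now 3)
Step 8: +2 fires, +3 burnt (F count now 2)
Step 9: +1 fires, +2 burnt (F count now 1)
Step 10: +1 fires, +1 burnt (F count now 1)
Step 11: +1 fires, +1 burnt (F count now 1)
Step 12: +1 fires, +1 burnt (F count now 1)
Step 13: +0 fires, +1 burnt (F count now 0)
Fire out after step 13
Initially T: 27, now '.': 35
Total burnt (originally-T cells now '.'): 26

Answer: 26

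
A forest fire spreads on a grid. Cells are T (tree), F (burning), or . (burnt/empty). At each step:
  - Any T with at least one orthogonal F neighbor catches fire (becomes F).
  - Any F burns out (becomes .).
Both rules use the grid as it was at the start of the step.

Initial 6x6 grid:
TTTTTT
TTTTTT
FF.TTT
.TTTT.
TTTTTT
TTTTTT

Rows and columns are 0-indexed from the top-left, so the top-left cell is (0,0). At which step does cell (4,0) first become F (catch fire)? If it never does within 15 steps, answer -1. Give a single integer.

Step 1: cell (4,0)='T' (+3 fires, +2 burnt)
Step 2: cell (4,0)='T' (+5 fires, +3 burnt)
Step 3: cell (4,0)='F' (+6 fires, +5 burnt)
  -> target ignites at step 3
Step 4: cell (4,0)='.' (+7 fires, +6 burnt)
Step 5: cell (4,0)='.' (+5 fires, +7 burnt)
Step 6: cell (4,0)='.' (+4 fires, +5 burnt)
Step 7: cell (4,0)='.' (+1 fires, +4 burnt)
Step 8: cell (4,0)='.' (+0 fires, +1 burnt)
  fire out at step 8

3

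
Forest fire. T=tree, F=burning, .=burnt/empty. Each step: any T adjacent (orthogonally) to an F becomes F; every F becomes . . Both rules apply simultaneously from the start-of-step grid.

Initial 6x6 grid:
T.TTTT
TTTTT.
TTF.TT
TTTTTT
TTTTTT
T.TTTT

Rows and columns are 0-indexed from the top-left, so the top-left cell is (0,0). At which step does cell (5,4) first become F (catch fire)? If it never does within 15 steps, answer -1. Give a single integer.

Step 1: cell (5,4)='T' (+3 fires, +1 burnt)
Step 2: cell (5,4)='T' (+7 fires, +3 burnt)
Step 3: cell (5,4)='T' (+8 fires, +7 burnt)
Step 4: cell (5,4)='T' (+7 fires, +8 burnt)
Step 5: cell (5,4)='F' (+5 fires, +7 burnt)
  -> target ignites at step 5
Step 6: cell (5,4)='.' (+1 fires, +5 burnt)
Step 7: cell (5,4)='.' (+0 fires, +1 burnt)
  fire out at step 7

5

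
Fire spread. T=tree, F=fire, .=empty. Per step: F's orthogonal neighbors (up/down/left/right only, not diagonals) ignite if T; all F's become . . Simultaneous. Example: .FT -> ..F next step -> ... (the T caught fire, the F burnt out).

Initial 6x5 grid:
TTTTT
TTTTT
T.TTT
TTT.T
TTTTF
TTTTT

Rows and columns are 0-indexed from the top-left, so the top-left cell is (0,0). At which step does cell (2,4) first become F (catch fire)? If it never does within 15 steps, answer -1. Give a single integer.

Step 1: cell (2,4)='T' (+3 fires, +1 burnt)
Step 2: cell (2,4)='F' (+3 fires, +3 burnt)
  -> target ignites at step 2
Step 3: cell (2,4)='.' (+5 fires, +3 burnt)
Step 4: cell (2,4)='.' (+6 fires, +5 burnt)
Step 5: cell (2,4)='.' (+4 fires, +6 burnt)
Step 6: cell (2,4)='.' (+3 fires, +4 burnt)
Step 7: cell (2,4)='.' (+2 fires, +3 burnt)
Step 8: cell (2,4)='.' (+1 fires, +2 burnt)
Step 9: cell (2,4)='.' (+0 fires, +1 burnt)
  fire out at step 9

2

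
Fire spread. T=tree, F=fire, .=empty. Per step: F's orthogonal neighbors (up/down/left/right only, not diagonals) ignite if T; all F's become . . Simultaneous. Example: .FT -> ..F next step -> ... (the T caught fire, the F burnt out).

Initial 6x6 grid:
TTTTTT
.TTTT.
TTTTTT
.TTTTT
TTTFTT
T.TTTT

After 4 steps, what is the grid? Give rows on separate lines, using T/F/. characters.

Step 1: 4 trees catch fire, 1 burn out
  TTTTTT
  .TTTT.
  TTTTTT
  .TTFTT
  TTF.FT
  T.TFTT
Step 2: 7 trees catch fire, 4 burn out
  TTTTTT
  .TTTT.
  TTTFTT
  .TF.FT
  TF...F
  T.F.FT
Step 3: 7 trees catch fire, 7 burn out
  TTTTTT
  .TTFT.
  TTF.FT
  .F...F
  F.....
  T....F
Step 4: 6 trees catch fire, 7 burn out
  TTTFTT
  .TF.F.
  TF...F
  ......
  ......
  F.....

TTTFTT
.TF.F.
TF...F
......
......
F.....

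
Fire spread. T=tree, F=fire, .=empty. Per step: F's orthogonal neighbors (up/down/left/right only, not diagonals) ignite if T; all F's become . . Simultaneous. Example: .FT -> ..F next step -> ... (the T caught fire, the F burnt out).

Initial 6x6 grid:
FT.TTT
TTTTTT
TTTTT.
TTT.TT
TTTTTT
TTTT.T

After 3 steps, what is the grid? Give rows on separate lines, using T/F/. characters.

Step 1: 2 trees catch fire, 1 burn out
  .F.TTT
  FTTTTT
  TTTTT.
  TTT.TT
  TTTTTT
  TTTT.T
Step 2: 2 trees catch fire, 2 burn out
  ...TTT
  .FTTTT
  FTTTT.
  TTT.TT
  TTTTTT
  TTTT.T
Step 3: 3 trees catch fire, 2 burn out
  ...TTT
  ..FTTT
  .FTTT.
  FTT.TT
  TTTTTT
  TTTT.T

...TTT
..FTTT
.FTTT.
FTT.TT
TTTTTT
TTTT.T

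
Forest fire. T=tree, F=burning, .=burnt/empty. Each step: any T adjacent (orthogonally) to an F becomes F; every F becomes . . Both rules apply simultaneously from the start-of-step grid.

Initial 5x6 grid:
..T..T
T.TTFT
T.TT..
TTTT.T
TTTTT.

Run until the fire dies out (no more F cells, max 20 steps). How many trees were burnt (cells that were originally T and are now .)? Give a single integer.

Answer: 18

Derivation:
Step 1: +2 fires, +1 burnt (F count now 2)
Step 2: +3 fires, +2 burnt (F count now 3)
Step 3: +3 fires, +3 burnt (F count now 3)
Step 4: +2 fires, +3 burnt (F count now 2)
Step 5: +3 fires, +2 burnt (F count now 3)
Step 6: +2 fires, +3 burnt (F count now 2)
Step 7: +2 fires, +2 burnt (F count now 2)
Step 8: +1 fires, +2 burnt (F count now 1)
Step 9: +0 fires, +1 burnt (F count now 0)
Fire out after step 9
Initially T: 19, now '.': 29
Total burnt (originally-T cells now '.'): 18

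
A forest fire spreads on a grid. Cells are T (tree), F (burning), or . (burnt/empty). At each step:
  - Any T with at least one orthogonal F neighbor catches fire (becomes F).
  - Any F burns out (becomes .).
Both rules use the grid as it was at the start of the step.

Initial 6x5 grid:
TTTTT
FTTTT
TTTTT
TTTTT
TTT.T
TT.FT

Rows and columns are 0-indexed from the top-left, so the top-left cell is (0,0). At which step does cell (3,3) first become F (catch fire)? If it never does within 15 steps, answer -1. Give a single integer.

Step 1: cell (3,3)='T' (+4 fires, +2 burnt)
Step 2: cell (3,3)='T' (+5 fires, +4 burnt)
Step 3: cell (3,3)='T' (+6 fires, +5 burnt)
Step 4: cell (3,3)='F' (+8 fires, +6 burnt)
  -> target ignites at step 4
Step 5: cell (3,3)='.' (+3 fires, +8 burnt)
Step 6: cell (3,3)='.' (+0 fires, +3 burnt)
  fire out at step 6

4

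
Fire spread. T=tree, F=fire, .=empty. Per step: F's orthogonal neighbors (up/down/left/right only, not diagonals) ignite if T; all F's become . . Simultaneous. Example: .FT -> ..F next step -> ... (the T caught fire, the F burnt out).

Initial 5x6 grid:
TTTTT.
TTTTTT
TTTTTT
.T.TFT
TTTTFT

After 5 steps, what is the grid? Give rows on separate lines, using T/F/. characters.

Step 1: 5 trees catch fire, 2 burn out
  TTTTT.
  TTTTTT
  TTTTFT
  .T.F.F
  TTTF.F
Step 2: 4 trees catch fire, 5 burn out
  TTTTT.
  TTTTFT
  TTTF.F
  .T....
  TTF...
Step 3: 5 trees catch fire, 4 burn out
  TTTTF.
  TTTF.F
  TTF...
  .T....
  TF....
Step 4: 5 trees catch fire, 5 burn out
  TTTF..
  TTF...
  TF....
  .F....
  F.....
Step 5: 3 trees catch fire, 5 burn out
  TTF...
  TF....
  F.....
  ......
  ......

TTF...
TF....
F.....
......
......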